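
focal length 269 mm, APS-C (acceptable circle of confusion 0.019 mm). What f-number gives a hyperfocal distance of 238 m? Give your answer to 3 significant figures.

f/16

Rearrange H = f²/(N·c) + f for N: N = f² / ((H − f)·c).
N = 269² / ((238000 − 269) × 0.019) = 72361 / 4517 ≈ 16.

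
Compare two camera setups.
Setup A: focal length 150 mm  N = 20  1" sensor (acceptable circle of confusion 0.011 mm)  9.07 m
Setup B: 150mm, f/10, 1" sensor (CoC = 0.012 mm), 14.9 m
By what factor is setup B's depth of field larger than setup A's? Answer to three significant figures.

Setup A: H = 150²/(20×0.011) + 150 ≈ 102422.7 mm; DoF = Df − Dn = 9936.7 − 8342.4 ≈ 1594.3 mm.
Setup B: H = 150²/(10×0.012) + 150 ≈ 187650.0 mm; DoF = Df − Dn = 16172.2 − 13813.3 ≈ 2358.9 mm.
Ratio = 2358.9 / 1594.3 ≈ 1.48.

1.48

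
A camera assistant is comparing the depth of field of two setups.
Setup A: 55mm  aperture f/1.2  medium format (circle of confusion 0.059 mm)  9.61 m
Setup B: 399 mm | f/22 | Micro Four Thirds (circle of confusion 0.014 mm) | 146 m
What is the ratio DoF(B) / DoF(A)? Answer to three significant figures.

Setup A: H = 55²/(1.2×0.059) + 55 ≈ 42781.0 mm; DoF = Df − Dn = 12378.2 − 7853.7 ≈ 4524.5 mm.
Setup B: H = 399²/(22×0.014) + 399 ≈ 517285.4 mm; DoF = Df − Dn = 203254 − 113912 ≈ 89342 mm.
Ratio = 89342 / 4524.5 ≈ 19.7.

19.7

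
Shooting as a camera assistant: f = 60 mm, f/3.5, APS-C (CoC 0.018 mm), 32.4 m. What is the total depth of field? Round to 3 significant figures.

Hyperfocal distance H = f²/(N·c) + f = 60²/(3.5 × 0.018) + 60 = 3600/0.063 + 60 ≈ 57202.9 mm ≈ 57.20 m.
Near limit Dn = s·(H − f)/(H + s − 2f) = 32400 × (57202.9 − 60) / (57202.9 + 32400 − 2 × 60) = 32400 × 57142.9 / 89482.9 ≈ 20690 mm.
Far limit Df = s·(H − f)/(H − s) = 32400 × (57202.9 − 60) / (57202.9 − 32400) = 32400 × 57142.9 / 24802.9 ≈ 74646 mm.
Depth of field = Df − Dn = 74646 − 20690 ≈ 53956 mm ≈ 54.0 m.

54.0 m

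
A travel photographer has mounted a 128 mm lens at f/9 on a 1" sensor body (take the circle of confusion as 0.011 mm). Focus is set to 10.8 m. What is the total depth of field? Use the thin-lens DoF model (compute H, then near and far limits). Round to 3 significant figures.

Hyperfocal distance H = f²/(N·c) + f = 128²/(9 × 0.011) + 128 = 16384/0.099 + 128 ≈ 165622.9 mm ≈ 165.6 m.
Near limit Dn = s·(H − f)/(H + s − 2f) = 10800 × (165622.9 − 128) / (165622.9 + 10800 − 2 × 128) = 10800 × 165494.9 / 176166.9 ≈ 10145.7 mm.
Far limit Df = s·(H − f)/(H − s) = 10800 × (165622.9 − 128) / (165622.9 − 10800) = 10800 × 165494.9 / 154822.9 ≈ 11544.4 mm.
Depth of field = Df − Dn = 11544.4 − 10145.7 ≈ 1398.7 mm ≈ 1.40 m.

1.40 m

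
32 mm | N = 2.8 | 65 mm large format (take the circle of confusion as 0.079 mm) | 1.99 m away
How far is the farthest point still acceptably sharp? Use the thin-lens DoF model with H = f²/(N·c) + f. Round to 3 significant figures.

Hyperfocal distance H = f²/(N·c) + f = 32²/(2.8 × 0.079) + 32 = 1024/0.2212 + 32 ≈ 4661.3 mm ≈ 4.661 m.
Far limit Df = s·(H − f)/(H − s) = 1990 × (4661.3 − 32) / (4661.3 − 1990) = 1990 × 4629.3 / 2671.3 ≈ 3448.6 mm ≈ 3.45 m.

3.45 m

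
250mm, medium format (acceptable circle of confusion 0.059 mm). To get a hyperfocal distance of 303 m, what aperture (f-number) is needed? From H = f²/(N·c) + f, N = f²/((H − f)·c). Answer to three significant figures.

f/3.50

Rearrange H = f²/(N·c) + f for N: N = f² / ((H − f)·c).
N = 250² / ((303000 − 250) × 0.059) = 62500 / 17862 ≈ 3.50.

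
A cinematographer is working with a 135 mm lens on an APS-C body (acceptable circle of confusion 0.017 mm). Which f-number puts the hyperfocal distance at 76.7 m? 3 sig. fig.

f/14

Rearrange H = f²/(N·c) + f for N: N = f² / ((H − f)·c).
N = 135² / ((76700 − 135) × 0.017) = 18225 / 1302 ≈ 14.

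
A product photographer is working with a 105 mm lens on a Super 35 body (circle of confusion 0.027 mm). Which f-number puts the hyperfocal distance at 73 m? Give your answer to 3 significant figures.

Rearrange H = f²/(N·c) + f for N: N = f² / ((H − f)·c).
N = 105² / ((73000 − 105) × 0.027) = 11025 / 1968 ≈ 5.60.

f/5.60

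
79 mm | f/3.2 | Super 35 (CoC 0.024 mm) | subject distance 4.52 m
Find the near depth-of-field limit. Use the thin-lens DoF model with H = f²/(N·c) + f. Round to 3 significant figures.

Hyperfocal distance H = f²/(N·c) + f = 79²/(3.2 × 0.024) + 79 = 6241/0.0768 + 79 ≈ 81342.0 mm ≈ 81.34 m.
Near limit Dn = s·(H − f)/(H + s − 2f) = 4520 × (81342.0 − 79) / (81342.0 + 4520 − 2 × 79) = 4520 × 81263.0 / 85704.0 ≈ 4285.8 mm ≈ 4.29 m.

4.29 m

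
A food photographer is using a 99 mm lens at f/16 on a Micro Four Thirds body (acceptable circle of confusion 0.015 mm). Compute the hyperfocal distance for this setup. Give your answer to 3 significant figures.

40.9 m

Hyperfocal distance H = f²/(N·c) + f = 99²/(16 × 0.015) + 99 = 9801/0.24 + 99 ≈ 40936.5 mm ≈ 40.9 m.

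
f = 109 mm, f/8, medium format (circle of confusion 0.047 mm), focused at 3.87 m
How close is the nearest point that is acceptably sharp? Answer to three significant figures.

Hyperfocal distance H = f²/(N·c) + f = 109²/(8 × 0.047) + 109 = 11881/0.376 + 109 ≈ 31707.4 mm ≈ 31.71 m.
Near limit Dn = s·(H − f)/(H + s − 2f) = 3870 × (31707.4 − 109) / (31707.4 + 3870 − 2 × 109) = 3870 × 31598.4 / 35359.4 ≈ 3458.4 mm ≈ 3.46 m.

3.46 m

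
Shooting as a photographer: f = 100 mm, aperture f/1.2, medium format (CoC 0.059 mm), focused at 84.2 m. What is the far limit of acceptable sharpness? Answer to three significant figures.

208 m

Hyperfocal distance H = f²/(N·c) + f = 100²/(1.2 × 0.059) + 100 = 10000/0.0708 + 100 ≈ 141342.9 mm ≈ 141.3 m.
Far limit Df = s·(H − f)/(H − s) = 84200 × (141342.9 − 100) / (141342.9 − 84200) = 84200 × 141242.9 / 57142.9 ≈ 208121 mm ≈ 208 m.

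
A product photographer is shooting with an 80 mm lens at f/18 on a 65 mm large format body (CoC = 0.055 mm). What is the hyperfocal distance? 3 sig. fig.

6.54 m

Hyperfocal distance H = f²/(N·c) + f = 80²/(18 × 0.055) + 80 = 6400/0.99 + 80 ≈ 6544.6 mm ≈ 6.54 m.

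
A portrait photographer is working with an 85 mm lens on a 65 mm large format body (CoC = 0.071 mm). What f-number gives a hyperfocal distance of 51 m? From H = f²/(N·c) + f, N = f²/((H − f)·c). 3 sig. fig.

Rearrange H = f²/(N·c) + f for N: N = f² / ((H − f)·c).
N = 85² / ((51000 − 85) × 0.071) = 7225 / 3615 ≈ 2.00.

f/2.00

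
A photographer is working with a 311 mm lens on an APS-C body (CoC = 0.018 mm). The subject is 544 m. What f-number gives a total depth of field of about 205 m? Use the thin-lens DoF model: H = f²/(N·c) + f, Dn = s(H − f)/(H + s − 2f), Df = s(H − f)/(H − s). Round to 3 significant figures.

f/1.80

Write h = H − f = f²/(N·c). The thin-lens limits are Dn = s·h/(h + (s−f)) and Df = s·h/(h − (s−f)), so DoF = Df − Dn = 2·s·(s−f)·h / (h² − (s−f)²).
That is a quadratic in h: DoF·h² − 2·s·(s−f)·h − DoF·(s−f)² = 0 ⇒ h = (s−f)·(s + √(s² + DoF²)) / DoF = 543689 × (544000 + √(544000² + 205000²)) / 205000 = 543689 × (544000 + 581344) / 205000 ≈ 2984572 mm.
Then N = f²/(c·h) = 311² / (0.018 × 2984572) = 96721 / 53722 ≈ 1.80.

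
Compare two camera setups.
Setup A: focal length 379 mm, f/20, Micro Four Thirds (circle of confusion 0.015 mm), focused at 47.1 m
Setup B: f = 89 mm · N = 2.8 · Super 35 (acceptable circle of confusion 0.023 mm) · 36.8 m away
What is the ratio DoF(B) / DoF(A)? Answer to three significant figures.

2.60

Setup A: H = 379²/(20×0.015) + 379 ≈ 479182.3 mm; DoF = Df − Dn = 52192.9 − 42912.6 ≈ 9280.3 mm.
Setup B: H = 89²/(2.8×0.023) + 89 ≈ 123085.9 mm; DoF = Df − Dn = 52457 − 28341 ≈ 24116 mm.
Ratio = 24116 / 9280.3 ≈ 2.60.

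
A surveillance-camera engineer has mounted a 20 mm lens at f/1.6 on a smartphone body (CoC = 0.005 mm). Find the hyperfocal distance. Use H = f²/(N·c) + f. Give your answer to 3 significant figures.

50.0 m

Hyperfocal distance H = f²/(N·c) + f = 20²/(1.6 × 0.005) + 20 = 400/0.008 + 20 ≈ 50020.0 mm ≈ 50.0 m.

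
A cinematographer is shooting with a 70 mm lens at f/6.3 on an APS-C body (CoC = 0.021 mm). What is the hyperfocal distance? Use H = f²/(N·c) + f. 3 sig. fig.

Hyperfocal distance H = f²/(N·c) + f = 70²/(6.3 × 0.021) + 70 = 4900/0.1323 + 70 ≈ 37107.0 mm ≈ 37.1 m.

37.1 m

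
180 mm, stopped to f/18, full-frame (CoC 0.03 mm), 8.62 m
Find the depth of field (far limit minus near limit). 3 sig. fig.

Hyperfocal distance H = f²/(N·c) + f = 180²/(18 × 0.03) + 180 = 32400/0.54 + 180 ≈ 60180.0 mm ≈ 60.18 m.
Near limit Dn = s·(H − f)/(H + s − 2f) = 8620 × (60180.0 − 180) / (60180.0 + 8620 − 2 × 180) = 8620 × 60000.0 / 68440.0 ≈ 7557.0 mm.
Far limit Df = s·(H − f)/(H − s) = 8620 × (60180.0 − 180) / (60180.0 − 8620) = 8620 × 60000.0 / 51560.0 ≈ 10031.0 mm.
Depth of field = Df − Dn = 10031.0 − 7557.0 ≈ 2474.0 mm ≈ 2.47 m.

2.47 m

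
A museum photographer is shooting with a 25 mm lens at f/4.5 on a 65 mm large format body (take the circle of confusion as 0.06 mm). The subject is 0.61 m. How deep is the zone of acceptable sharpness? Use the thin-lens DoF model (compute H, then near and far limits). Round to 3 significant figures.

Hyperfocal distance H = f²/(N·c) + f = 25²/(4.5 × 0.06) + 25 = 625/0.27 + 25 ≈ 2339.8 mm ≈ 2.340 m.
Near limit Dn = s·(H − f)/(H + s − 2f) = 610 × (2339.8 − 25) / (2339.8 + 610 − 2 × 25) = 610 × 2314.8 / 2899.8 ≈ 486.94 mm.
Far limit Df = s·(H − f)/(H − s) = 610 × (2339.8 − 25) / (2339.8 − 610) = 610 × 2314.8 / 1729.8 ≈ 816.29 mm.
Depth of field = Df − Dn = 816.29 − 486.94 ≈ 329.35 mm.

329 mm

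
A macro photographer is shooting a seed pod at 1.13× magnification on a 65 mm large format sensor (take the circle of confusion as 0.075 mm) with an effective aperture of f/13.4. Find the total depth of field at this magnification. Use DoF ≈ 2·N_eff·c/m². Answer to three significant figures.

1.57 mm

At magnification m, DoF ≈ 2·N_eff·c/m² = 2 × 13.4 × 0.075 / 1.13² = 2.01 / 1.277 ≈ 1.57 mm.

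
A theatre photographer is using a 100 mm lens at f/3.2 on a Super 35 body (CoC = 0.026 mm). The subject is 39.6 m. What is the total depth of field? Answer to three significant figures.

Hyperfocal distance H = f²/(N·c) + f = 100²/(3.2 × 0.026) + 100 = 10000/0.0832 + 100 ≈ 120292.3 mm ≈ 120.3 m.
Near limit Dn = s·(H − f)/(H + s − 2f) = 39600 × (120292.3 − 100) / (120292.3 + 39600 − 2 × 100) = 39600 × 120192.3 / 159692.3 ≈ 29805 mm.
Far limit Df = s·(H − f)/(H − s) = 39600 × (120292.3 − 100) / (120292.3 − 39600) = 39600 × 120192.3 / 80692.3 ≈ 58985 mm.
Depth of field = Df − Dn = 58985 − 29805 ≈ 29180 mm ≈ 29.2 m.

29.2 m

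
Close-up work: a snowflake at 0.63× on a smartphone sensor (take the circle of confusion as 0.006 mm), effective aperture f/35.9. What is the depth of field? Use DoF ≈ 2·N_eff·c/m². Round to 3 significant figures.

At magnification m, DoF ≈ 2·N_eff·c/m² = 2 × 35.9 × 0.006 / 0.63² = 0.4308 / 0.3969 ≈ 1.09 mm.

1.09 mm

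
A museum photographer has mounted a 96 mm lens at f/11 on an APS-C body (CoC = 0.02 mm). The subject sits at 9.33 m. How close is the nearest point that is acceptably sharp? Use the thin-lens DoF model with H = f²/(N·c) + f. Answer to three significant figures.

7.64 m

Hyperfocal distance H = f²/(N·c) + f = 96²/(11 × 0.02) + 96 = 9216/0.22 + 96 ≈ 41986.9 mm ≈ 41.99 m.
Near limit Dn = s·(H − f)/(H + s − 2f) = 9330 × (41986.9 − 96) / (41986.9 + 9330 − 2 × 96) = 9330 × 41890.9 / 51124.9 ≈ 7644.8 mm ≈ 7.64 m.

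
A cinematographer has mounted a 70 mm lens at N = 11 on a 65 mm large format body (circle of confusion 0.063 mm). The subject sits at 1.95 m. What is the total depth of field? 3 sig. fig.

Hyperfocal distance H = f²/(N·c) + f = 70²/(11 × 0.063) + 70 = 4900/0.693 + 70 ≈ 7140.7 mm ≈ 7.141 m.
Near limit Dn = s·(H − f)/(H + s − 2f) = 1950 × (7140.7 − 70) / (7140.7 + 1950 − 2 × 70) = 1950 × 7070.7 / 8950.7 ≈ 1540.4 mm.
Far limit Df = s·(H − f)/(H − s) = 1950 × (7140.7 − 70) / (7140.7 − 1950) = 1950 × 7070.7 / 5190.7 ≈ 2656.3 mm.
Depth of field = Df − Dn = 2656.3 − 1540.4 ≈ 1115.9 mm ≈ 1.12 m.

1.12 m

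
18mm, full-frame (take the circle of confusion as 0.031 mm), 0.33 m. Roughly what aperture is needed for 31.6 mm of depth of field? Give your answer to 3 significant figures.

Write h = H − f = f²/(N·c). The thin-lens limits are Dn = s·h/(h + (s−f)) and Df = s·h/(h − (s−f)), so DoF = Df − Dn = 2·s·(s−f)·h / (h² − (s−f)²).
That is a quadratic in h: DoF·h² − 2·s·(s−f)·h − DoF·(s−f)² = 0 ⇒ h = (s−f)·(s + √(s² + DoF²)) / DoF = 312 × (330 + √(330² + 31.6²)) / 31.6 = 312 × (330 + 331.510) / 31.6 ≈ 6531.4 mm.
Then N = f²/(c·h) = 18² / (0.031 × 6531.4) = 324 / 202.47 ≈ 1.60.

f/1.60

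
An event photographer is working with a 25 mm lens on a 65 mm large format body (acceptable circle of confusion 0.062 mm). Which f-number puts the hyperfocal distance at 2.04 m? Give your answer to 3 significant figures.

Rearrange H = f²/(N·c) + f for N: N = f² / ((H − f)·c).
N = 25² / ((2040 − 25) × 0.062) = 625 / 124.9 ≈ 5.

f/5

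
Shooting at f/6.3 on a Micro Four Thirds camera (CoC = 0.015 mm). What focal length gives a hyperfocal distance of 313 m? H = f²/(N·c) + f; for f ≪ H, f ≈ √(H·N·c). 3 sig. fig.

172 mm

From H = f²/(N·c) + f, with f ≪ H: f ≈ √(H·N·c) = √(313000 × 6.3 × 0.015) = √29578 ≈ 172.0 mm.
The +f correction barely moves this — solving exactly, f² + N·c·f − N·c·H = 0 ⇒ f = (−N·c + √((N·c)² + 4·N·c·H))/2 = (−0.0945 + √118314)/2 ≈ 171.94 mm, so f ≈ 172 mm.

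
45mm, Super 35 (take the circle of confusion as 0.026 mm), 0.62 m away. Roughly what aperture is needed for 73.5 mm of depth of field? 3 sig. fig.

Write h = H − f = f²/(N·c). The thin-lens limits are Dn = s·h/(h + (s−f)) and Df = s·h/(h − (s−f)), so DoF = Df − Dn = 2·s·(s−f)·h / (h² − (s−f)²).
That is a quadratic in h: DoF·h² − 2·s·(s−f)·h − DoF·(s−f)² = 0 ⇒ h = (s−f)·(s + √(s² + DoF²)) / DoF = 575 × (620 + √(620² + 73.5²)) / 73.5 = 575 × (620 + 624.341) / 73.5 ≈ 9734.6 mm.
Then N = f²/(c·h) = 45² / (0.026 × 9734.6) = 2025 / 253.10 ≈ 8.

f/8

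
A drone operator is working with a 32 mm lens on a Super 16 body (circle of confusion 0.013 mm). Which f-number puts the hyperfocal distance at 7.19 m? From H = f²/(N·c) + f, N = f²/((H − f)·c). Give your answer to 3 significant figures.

f/11

Rearrange H = f²/(N·c) + f for N: N = f² / ((H − f)·c).
N = 32² / ((7190 − 32) × 0.013) = 1024 / 93.05 ≈ 11.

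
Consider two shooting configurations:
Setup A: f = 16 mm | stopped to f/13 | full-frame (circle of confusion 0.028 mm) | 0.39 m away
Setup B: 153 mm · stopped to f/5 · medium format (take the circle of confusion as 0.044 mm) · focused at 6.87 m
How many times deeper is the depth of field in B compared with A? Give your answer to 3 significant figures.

1.51

Setup A: H = 16²/(13×0.028) + 16 ≈ 719.3 mm; DoF = Df − Dn = 832.94 − 254.61 ≈ 578.33 mm.
Setup B: H = 153²/(5×0.044) + 153 ≈ 106557.5 mm; DoF = Df − Dn = 7332.90 − 6462.07 ≈ 870.83 mm.
Ratio = 870.83 / 578.33 ≈ 1.51.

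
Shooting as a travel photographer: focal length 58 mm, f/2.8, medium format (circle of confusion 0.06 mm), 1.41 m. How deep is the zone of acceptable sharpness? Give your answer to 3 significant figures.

191 mm

Hyperfocal distance H = f²/(N·c) + f = 58²/(2.8 × 0.06) + 58 = 3364/0.168 + 58 ≈ 20081.8 mm ≈ 20.08 m.
Near limit Dn = s·(H − f)/(H + s − 2f) = 1410 × (20081.8 − 58) / (20081.8 + 1410 − 2 × 58) = 1410 × 20023.8 / 21375.8 ≈ 1320.82 mm.
Far limit Df = s·(H − f)/(H − s) = 1410 × (20081.8 − 58) / (20081.8 − 1410) = 1410 × 20023.8 / 18671.8 ≈ 1512.10 mm.
Depth of field = Df − Dn = 1512.10 − 1320.82 ≈ 191.28 mm.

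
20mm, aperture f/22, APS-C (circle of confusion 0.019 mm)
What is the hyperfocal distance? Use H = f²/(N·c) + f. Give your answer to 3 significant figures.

0.977 m

Hyperfocal distance H = f²/(N·c) + f = 20²/(22 × 0.019) + 20 = 400/0.418 + 20 ≈ 976.9 mm ≈ 0.977 m.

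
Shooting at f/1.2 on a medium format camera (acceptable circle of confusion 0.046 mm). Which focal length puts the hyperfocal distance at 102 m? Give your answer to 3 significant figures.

From H = f²/(N·c) + f, with f ≪ H: f ≈ √(H·N·c) = √(102000 × 1.2 × 0.046) = √5630.4 ≈ 75.04 mm.
The +f correction barely moves this — solving exactly, f² + N·c·f − N·c·H = 0 ⇒ f = (−N·c + √((N·c)² + 4·N·c·H))/2 = (−0.0552 + √22522)/2 ≈ 75.008 mm, so f ≈ 75.0 mm.

75.0 mm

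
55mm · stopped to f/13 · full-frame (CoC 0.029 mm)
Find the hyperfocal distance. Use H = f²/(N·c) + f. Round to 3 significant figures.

8.08 m

Hyperfocal distance H = f²/(N·c) + f = 55²/(13 × 0.029) + 55 = 3025/0.377 + 55 ≈ 8078.9 mm ≈ 8.08 m.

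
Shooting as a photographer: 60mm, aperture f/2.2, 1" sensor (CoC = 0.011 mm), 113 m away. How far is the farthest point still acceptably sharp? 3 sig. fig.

Hyperfocal distance H = f²/(N·c) + f = 60²/(2.2 × 0.011) + 60 = 3600/0.0242 + 60 ≈ 148820.3 mm ≈ 148.8 m.
Far limit Df = s·(H − f)/(H − s) = 113000 × (148820.3 − 60) / (148820.3 − 113000) = 113000 × 148760.3 / 35820.3 ≈ 469284 mm ≈ 469 m.

469 m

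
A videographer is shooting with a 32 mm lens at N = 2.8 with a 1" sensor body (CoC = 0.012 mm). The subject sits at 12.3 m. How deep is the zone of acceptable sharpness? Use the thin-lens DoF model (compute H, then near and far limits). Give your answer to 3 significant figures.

Hyperfocal distance H = f²/(N·c) + f = 32²/(2.8 × 0.012) + 32 = 1024/0.0336 + 32 ≈ 30508.2 mm ≈ 30.51 m.
Near limit Dn = s·(H − f)/(H + s − 2f) = 12300 × (30508.2 − 32) / (30508.2 + 12300 − 2 × 32) = 12300 × 30476.2 / 42744.2 ≈ 8770 mm.
Far limit Df = s·(H − f)/(H − s) = 12300 × (30508.2 − 32) / (30508.2 − 12300) = 12300 × 30476.2 / 18208.2 ≈ 20587 mm.
Depth of field = Df − Dn = 20587 − 8770 ≈ 11817 mm ≈ 11.8 m.

11.8 m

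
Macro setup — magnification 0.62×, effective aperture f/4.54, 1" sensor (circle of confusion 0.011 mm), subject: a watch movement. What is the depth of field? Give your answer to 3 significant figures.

At magnification m, DoF ≈ 2·N_eff·c/m² = 2 × 4.54 × 0.011 / 0.62² = 0.09988 / 0.3844 ≈ 0.26 mm.

0.260 mm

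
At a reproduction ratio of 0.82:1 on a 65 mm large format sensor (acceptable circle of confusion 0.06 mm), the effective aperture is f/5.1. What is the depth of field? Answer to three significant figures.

0.910 mm

At magnification m, DoF ≈ 2·N_eff·c/m² = 2 × 5.1 × 0.06 / 0.82² = 0.612 / 0.6724 ≈ 0.91 mm.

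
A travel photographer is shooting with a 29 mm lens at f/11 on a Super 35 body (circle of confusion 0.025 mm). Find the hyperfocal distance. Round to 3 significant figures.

3.09 m

Hyperfocal distance H = f²/(N·c) + f = 29²/(11 × 0.025) + 29 = 841/0.275 + 29 ≈ 3087.2 mm ≈ 3.09 m.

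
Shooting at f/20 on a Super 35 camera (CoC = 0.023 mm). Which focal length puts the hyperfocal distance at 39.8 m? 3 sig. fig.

From H = f²/(N·c) + f, with f ≪ H: f ≈ √(H·N·c) = √(39800 × 20 × 0.023) = √18308 ≈ 135.3 mm.
The +f correction barely moves this — solving exactly, f² + N·c·f − N·c·H = 0 ⇒ f = (−N·c + √((N·c)² + 4·N·c·H))/2 = (−0.46 + √73232)/2 ≈ 135.08 mm, so f ≈ 135 mm.

135 mm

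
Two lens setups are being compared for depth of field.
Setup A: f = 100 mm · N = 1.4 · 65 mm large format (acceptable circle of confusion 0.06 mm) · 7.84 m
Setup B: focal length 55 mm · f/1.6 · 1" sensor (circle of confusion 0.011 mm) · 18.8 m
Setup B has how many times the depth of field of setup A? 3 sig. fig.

4.05

Setup A: H = 100²/(1.4×0.06) + 100 ≈ 119147.6 mm; DoF = Df − Dn = 8385.2 − 7361.4 ≈ 1023.8 mm.
Setup B: H = 55²/(1.6×0.011) + 55 ≈ 171930.0 mm; DoF = Df − Dn = 21101.4 − 16951.3 ≈ 4150.1 mm.
Ratio = 4150.1 / 1023.8 ≈ 4.05.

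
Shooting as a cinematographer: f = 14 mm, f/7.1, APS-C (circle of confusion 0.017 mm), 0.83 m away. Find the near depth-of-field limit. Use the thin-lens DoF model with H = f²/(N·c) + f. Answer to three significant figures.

Hyperfocal distance H = f²/(N·c) + f = 14²/(7.1 × 0.017) + 14 = 196/0.1207 + 14 ≈ 1637.9 mm ≈ 1.638 m.
Near limit Dn = s·(H − f)/(H + s − 2f) = 830 × (1637.9 − 14) / (1637.9 + 830 − 2 × 14) = 830 × 1623.9 / 2439.9 ≈ 552.41 mm ≈ 0.552 m.

0.552 m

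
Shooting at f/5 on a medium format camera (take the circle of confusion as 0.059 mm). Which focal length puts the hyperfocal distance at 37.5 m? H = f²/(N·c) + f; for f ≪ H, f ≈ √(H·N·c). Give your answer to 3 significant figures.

From H = f²/(N·c) + f, with f ≪ H: f ≈ √(H·N·c) = √(37500 × 5 × 0.059) = √11062 ≈ 105.2 mm.
The +f correction barely moves this — solving exactly, f² + N·c·f − N·c·H = 0 ⇒ f = (−N·c + √((N·c)² + 4·N·c·H))/2 = (−0.295 + √44250)/2 ≈ 105.03 mm, so f ≈ 105 mm.

105 mm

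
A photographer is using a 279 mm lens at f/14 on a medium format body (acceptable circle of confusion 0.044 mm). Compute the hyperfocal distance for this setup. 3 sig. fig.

127 m

Hyperfocal distance H = f²/(N·c) + f = 279²/(14 × 0.044) + 279 = 77841/0.616 + 279 ≈ 126644.3 mm ≈ 127 m.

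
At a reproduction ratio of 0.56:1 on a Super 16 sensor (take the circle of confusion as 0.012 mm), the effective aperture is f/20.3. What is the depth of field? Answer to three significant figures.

At magnification m, DoF ≈ 2·N_eff·c/m² = 2 × 20.3 × 0.012 / 0.56² = 0.4872 / 0.3136 ≈ 1.55 mm.

1.55 mm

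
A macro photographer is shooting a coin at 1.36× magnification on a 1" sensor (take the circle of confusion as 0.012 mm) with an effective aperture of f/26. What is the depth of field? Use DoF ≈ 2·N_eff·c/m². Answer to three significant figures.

0.337 mm

At magnification m, DoF ≈ 2·N_eff·c/m² = 2 × 26 × 0.012 / 1.36² = 0.624 / 1.85 ≈ 0.337 mm.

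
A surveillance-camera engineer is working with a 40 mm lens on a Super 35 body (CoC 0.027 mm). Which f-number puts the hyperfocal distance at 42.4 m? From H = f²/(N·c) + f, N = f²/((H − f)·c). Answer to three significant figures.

Rearrange H = f²/(N·c) + f for N: N = f² / ((H − f)·c).
N = 40² / ((42400 − 40) × 0.027) = 1600 / 1144 ≈ 1.40.

f/1.40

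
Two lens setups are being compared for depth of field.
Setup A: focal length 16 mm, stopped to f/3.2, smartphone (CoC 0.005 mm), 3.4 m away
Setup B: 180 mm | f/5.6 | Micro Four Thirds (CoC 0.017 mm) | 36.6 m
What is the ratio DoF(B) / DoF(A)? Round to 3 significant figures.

5.26

Setup A: H = 16²/(3.2×0.005) + 16 ≈ 16016.0 mm; DoF = Df − Dn = 4312.0 − 2806.4 ≈ 1505.6 mm.
Setup B: H = 180²/(5.6×0.017) + 180 ≈ 340516.1 mm; DoF = Df − Dn = 40986.0 − 33062.0 ≈ 7924.0 mm.
Ratio = 7924.0 / 1505.6 ≈ 5.26.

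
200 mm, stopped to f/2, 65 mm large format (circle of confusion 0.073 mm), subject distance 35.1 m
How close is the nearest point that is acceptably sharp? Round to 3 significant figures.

Hyperfocal distance H = f²/(N·c) + f = 200²/(2 × 0.073) + 200 = 40000/0.146 + 200 ≈ 274172.6 mm ≈ 274.2 m.
Near limit Dn = s·(H − f)/(H + s − 2f) = 35100 × (274172.6 − 200) / (274172.6 + 35100 − 2 × 200) = 35100 × 273972.6 / 308872.6 ≈ 31134 mm ≈ 31.1 m.

31.1 m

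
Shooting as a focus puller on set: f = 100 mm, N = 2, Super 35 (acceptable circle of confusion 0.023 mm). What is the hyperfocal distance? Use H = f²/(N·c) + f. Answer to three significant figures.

217 m

Hyperfocal distance H = f²/(N·c) + f = 100²/(2 × 0.023) + 100 = 10000/0.046 + 100 ≈ 217491.3 mm ≈ 217 m.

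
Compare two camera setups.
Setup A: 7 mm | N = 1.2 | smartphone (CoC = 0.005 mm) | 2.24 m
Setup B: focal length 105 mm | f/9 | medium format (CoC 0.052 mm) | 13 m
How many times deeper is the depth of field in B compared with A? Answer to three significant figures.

Setup A: H = 7²/(1.2×0.005) + 7 ≈ 8173.7 mm; DoF = Df − Dn = 3083.0 − 1759.0 ≈ 1324.0 mm.
Setup B: H = 105²/(9×0.052) + 105 ≈ 23662.7 mm; DoF = Df − Dn = 28722 − 8401 ≈ 20321 mm.
Ratio = 20321 / 1324.0 ≈ 15.3.

15.3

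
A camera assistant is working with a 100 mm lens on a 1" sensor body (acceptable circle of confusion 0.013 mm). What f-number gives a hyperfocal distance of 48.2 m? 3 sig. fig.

f/16

Rearrange H = f²/(N·c) + f for N: N = f² / ((H − f)·c).
N = 100² / ((48200 − 100) × 0.013) = 10000 / 625.3 ≈ 16.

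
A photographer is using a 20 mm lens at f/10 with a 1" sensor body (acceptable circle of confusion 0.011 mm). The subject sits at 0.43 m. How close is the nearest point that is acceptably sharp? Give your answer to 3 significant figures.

Hyperfocal distance H = f²/(N·c) + f = 20²/(10 × 0.011) + 20 = 400/0.11 + 20 ≈ 3656.4 mm ≈ 3.656 m.
Near limit Dn = s·(H − f)/(H + s − 2f) = 430 × (3656.4 − 20) / (3656.4 + 430 − 2 × 20) = 430 × 3636.4 / 4046.4 ≈ 386.43 mm.

386 mm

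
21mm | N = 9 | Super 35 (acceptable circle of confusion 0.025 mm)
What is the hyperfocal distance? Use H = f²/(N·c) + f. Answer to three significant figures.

1.98 m

Hyperfocal distance H = f²/(N·c) + f = 21²/(9 × 0.025) + 21 = 441/0.225 + 21 ≈ 1981.0 mm ≈ 1.98 m.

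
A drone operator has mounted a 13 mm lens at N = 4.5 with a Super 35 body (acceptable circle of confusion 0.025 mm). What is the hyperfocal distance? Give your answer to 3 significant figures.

1.52 m

Hyperfocal distance H = f²/(N·c) + f = 13²/(4.5 × 0.025) + 13 = 169/0.1125 + 13 ≈ 1515.2 mm ≈ 1.52 m.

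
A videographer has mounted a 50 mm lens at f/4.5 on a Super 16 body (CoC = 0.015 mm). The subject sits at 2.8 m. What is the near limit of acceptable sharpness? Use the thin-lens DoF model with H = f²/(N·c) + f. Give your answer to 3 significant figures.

2.61 m

Hyperfocal distance H = f²/(N·c) + f = 50²/(4.5 × 0.015) + 50 = 2500/0.0675 + 50 ≈ 37087.0 mm ≈ 37.09 m.
Near limit Dn = s·(H − f)/(H + s − 2f) = 2800 × (37087.0 − 50) / (37087.0 + 2800 − 2 × 50) = 2800 × 37037.0 / 39787.0 ≈ 2606.5 mm ≈ 2.61 m.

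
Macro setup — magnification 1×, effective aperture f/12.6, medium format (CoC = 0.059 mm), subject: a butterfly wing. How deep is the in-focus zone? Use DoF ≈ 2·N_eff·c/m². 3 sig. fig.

At magnification m, DoF ≈ 2·N_eff·c/m² = 2 × 12.6 × 0.059 / 1² = 1.487 / 1 ≈ 1.49 mm.

1.49 mm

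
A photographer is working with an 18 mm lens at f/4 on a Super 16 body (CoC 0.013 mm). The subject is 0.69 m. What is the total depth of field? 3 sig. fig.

151 mm

Hyperfocal distance H = f²/(N·c) + f = 18²/(4 × 0.013) + 18 = 324/0.052 + 18 ≈ 6248.8 mm ≈ 6.249 m.
Near limit Dn = s·(H − f)/(H + s − 2f) = 690 × (6248.8 − 18) / (6248.8 + 690 − 2 × 18) = 690 × 6230.8 / 6902.8 ≈ 622.83 mm.
Far limit Df = s·(H − f)/(H − s) = 690 × (6248.8 − 18) / (6248.8 − 690) = 690 × 6230.8 / 5558.8 ≈ 773.41 mm.
Depth of field = Df − Dn = 773.41 − 622.83 ≈ 150.58 mm.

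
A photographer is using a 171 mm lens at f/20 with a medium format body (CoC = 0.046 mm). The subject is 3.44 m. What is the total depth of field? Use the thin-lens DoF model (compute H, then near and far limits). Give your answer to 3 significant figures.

Hyperfocal distance H = f²/(N·c) + f = 171²/(20 × 0.046) + 171 = 29241/0.92 + 171 ≈ 31954.7 mm ≈ 31.95 m.
Near limit Dn = s·(H − f)/(H + s − 2f) = 3440 × (31954.7 − 171) / (31954.7 + 3440 − 2 × 171) = 3440 × 31783.7 / 35052.7 ≈ 3119.19 mm.
Far limit Df = s·(H − f)/(H − s) = 3440 × (31954.7 − 171) / (31954.7 − 3440) = 3440 × 31783.7 / 28514.7 ≈ 3834.37 mm.
Depth of field = Df − Dn = 3834.37 − 3119.19 ≈ 715.18 mm ≈ 0.715 m.

0.715 m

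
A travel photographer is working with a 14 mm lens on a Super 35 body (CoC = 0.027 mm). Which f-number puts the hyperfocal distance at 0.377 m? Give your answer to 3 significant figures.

Rearrange H = f²/(N·c) + f for N: N = f² / ((H − f)·c).
N = 14² / ((377 − 14) × 0.027) = 196 / 9.801 ≈ 20.

f/20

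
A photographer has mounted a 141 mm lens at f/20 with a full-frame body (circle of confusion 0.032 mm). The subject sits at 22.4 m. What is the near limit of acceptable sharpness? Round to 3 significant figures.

13.0 m

Hyperfocal distance H = f²/(N·c) + f = 141²/(20 × 0.032) + 141 = 19881/0.64 + 141 ≈ 31205.1 mm ≈ 31.21 m.
Near limit Dn = s·(H − f)/(H + s − 2f) = 22400 × (31205.1 − 141) / (31205.1 + 22400 − 2 × 141) = 22400 × 31064.1 / 53323.1 ≈ 13049 mm ≈ 13.0 m.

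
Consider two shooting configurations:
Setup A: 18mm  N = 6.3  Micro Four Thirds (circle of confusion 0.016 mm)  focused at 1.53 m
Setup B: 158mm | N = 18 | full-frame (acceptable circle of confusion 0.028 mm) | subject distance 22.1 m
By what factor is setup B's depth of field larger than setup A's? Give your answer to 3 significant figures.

13.2

Setup A: H = 18²/(6.3×0.016) + 18 ≈ 3232.3 mm; DoF = Df − Dn = 2889.0 − 1040.5 ≈ 1848.5 mm.
Setup B: H = 158²/(18×0.028) + 158 ≈ 49689.7 mm; DoF = Df − Dn = 39676 − 15315 ≈ 24361 mm.
Ratio = 24361 / 1848.5 ≈ 13.2.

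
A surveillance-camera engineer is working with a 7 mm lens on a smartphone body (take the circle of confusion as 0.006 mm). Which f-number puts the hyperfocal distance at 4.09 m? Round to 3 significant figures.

Rearrange H = f²/(N·c) + f for N: N = f² / ((H − f)·c).
N = 7² / ((4090 − 7) × 0.006) = 49 / 24.50 ≈ 2.00.

f/2.00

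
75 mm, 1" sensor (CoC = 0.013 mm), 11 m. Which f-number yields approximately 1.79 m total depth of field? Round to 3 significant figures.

f/3.20

Write h = H − f = f²/(N·c). The thin-lens limits are Dn = s·h/(h + (s−f)) and Df = s·h/(h − (s−f)), so DoF = Df − Dn = 2·s·(s−f)·h / (h² − (s−f)²).
That is a quadratic in h: DoF·h² − 2·s·(s−f)·h − DoF·(s−f)² = 0 ⇒ h = (s−f)·(s + √(s² + DoF²)) / DoF = 10925 × (11000 + √(11000² + 1790²)) / 1790 = 10925 × (11000 + 11144.7) / 1790 ≈ 135157 mm.
Then N = f²/(c·h) = 75² / (0.013 × 135157) = 5625 / 1757.0 ≈ 3.20.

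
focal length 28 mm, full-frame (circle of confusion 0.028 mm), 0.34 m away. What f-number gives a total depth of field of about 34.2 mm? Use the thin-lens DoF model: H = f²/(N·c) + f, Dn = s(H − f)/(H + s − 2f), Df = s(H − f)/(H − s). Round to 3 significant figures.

Write h = H − f = f²/(N·c). The thin-lens limits are Dn = s·h/(h + (s−f)) and Df = s·h/(h − (s−f)), so DoF = Df − Dn = 2·s·(s−f)·h / (h² − (s−f)²).
That is a quadratic in h: DoF·h² − 2·s·(s−f)·h − DoF·(s−f)² = 0 ⇒ h = (s−f)·(s + √(s² + DoF²)) / DoF = 312 × (340 + √(340² + 34.2²)) / 34.2 = 312 × (340 + 341.716) / 34.2 ≈ 6219.2 mm.
Then N = f²/(c·h) = 28² / (0.028 × 6219.2) = 784 / 174.14 ≈ 4.50.

f/4.50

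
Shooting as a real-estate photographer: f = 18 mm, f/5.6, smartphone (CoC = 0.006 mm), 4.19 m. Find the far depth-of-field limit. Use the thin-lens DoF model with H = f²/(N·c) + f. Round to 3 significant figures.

Hyperfocal distance H = f²/(N·c) + f = 18²/(5.6 × 0.006) + 18 = 324/0.0336 + 18 ≈ 9660.9 mm ≈ 9.661 m.
Far limit Df = s·(H − f)/(H − s) = 4190 × (9660.9 − 18) / (9660.9 − 4190) = 4190 × 9642.9 / 5470.9 ≈ 7385.2 mm ≈ 7.39 m.

7.39 m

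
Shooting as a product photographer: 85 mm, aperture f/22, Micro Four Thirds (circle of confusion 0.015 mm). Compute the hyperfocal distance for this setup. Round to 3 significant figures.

22.0 m

Hyperfocal distance H = f²/(N·c) + f = 85²/(22 × 0.015) + 85 = 7225/0.33 + 85 ≈ 21978.9 mm ≈ 22.0 m.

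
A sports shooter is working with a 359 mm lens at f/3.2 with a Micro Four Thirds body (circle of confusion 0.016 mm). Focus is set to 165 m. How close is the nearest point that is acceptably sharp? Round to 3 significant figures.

Hyperfocal distance H = f²/(N·c) + f = 359²/(3.2 × 0.016) + 359 = 128881/0.0512 + 359 ≈ 2517566.0 mm ≈ 2518 m.
Near limit Dn = s·(H − f)/(H + s − 2f) = 165000 × (2517566.0 − 359) / (2517566.0 + 165000 − 2 × 359) = 165000 × 2517207.0 / 2681848.0 ≈ 154871 mm ≈ 155 m.

155 m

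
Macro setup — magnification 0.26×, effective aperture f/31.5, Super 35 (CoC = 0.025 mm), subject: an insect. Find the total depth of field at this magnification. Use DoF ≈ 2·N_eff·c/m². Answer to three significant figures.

At magnification m, DoF ≈ 2·N_eff·c/m² = 2 × 31.5 × 0.025 / 0.26² = 1.575 / 0.0676 ≈ 23.3 mm.

23.3 mm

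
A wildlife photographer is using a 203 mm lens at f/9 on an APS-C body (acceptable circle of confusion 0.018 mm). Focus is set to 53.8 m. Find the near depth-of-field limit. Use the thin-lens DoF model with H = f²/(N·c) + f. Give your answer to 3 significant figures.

44.4 m

Hyperfocal distance H = f²/(N·c) + f = 203²/(9 × 0.018) + 203 = 41209/0.162 + 203 ≈ 254579.5 mm ≈ 254.6 m.
Near limit Dn = s·(H − f)/(H + s − 2f) = 53800 × (254579.5 − 203) / (254579.5 + 53800 − 2 × 203) = 53800 × 254376.5 / 307973.5 ≈ 44437 mm ≈ 44.4 m.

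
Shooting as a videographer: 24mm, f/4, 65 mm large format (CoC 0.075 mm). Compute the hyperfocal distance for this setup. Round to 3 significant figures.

1.94 m

Hyperfocal distance H = f²/(N·c) + f = 24²/(4 × 0.075) + 24 = 576/0.3 + 24 ≈ 1944.0 mm ≈ 1.94 m.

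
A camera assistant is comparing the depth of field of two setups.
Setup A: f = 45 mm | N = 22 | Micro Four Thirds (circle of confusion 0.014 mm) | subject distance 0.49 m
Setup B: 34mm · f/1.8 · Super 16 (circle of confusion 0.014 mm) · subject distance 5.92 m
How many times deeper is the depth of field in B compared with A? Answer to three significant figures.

Setup A: H = 45²/(22×0.014) + 45 ≈ 6619.7 mm; DoF = Df − Dn = 525.573 − 458.937 ≈ 66.636 mm.
Setup B: H = 34²/(1.8×0.014) + 34 ≈ 45907.0 mm; DoF = Df − Dn = 6791.4 − 5246.8 ≈ 1544.6 mm.
Ratio = 1544.6 / 66.636 ≈ 23.2.

23.2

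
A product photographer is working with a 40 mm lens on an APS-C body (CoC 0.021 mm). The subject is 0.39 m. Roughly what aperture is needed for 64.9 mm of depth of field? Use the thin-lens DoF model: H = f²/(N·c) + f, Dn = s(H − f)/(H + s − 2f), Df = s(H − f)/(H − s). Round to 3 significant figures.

f/18

Write h = H − f = f²/(N·c). The thin-lens limits are Dn = s·h/(h + (s−f)) and Df = s·h/(h − (s−f)), so DoF = Df − Dn = 2·s·(s−f)·h / (h² − (s−f)²).
That is a quadratic in h: DoF·h² − 2·s·(s−f)·h − DoF·(s−f)² = 0 ⇒ h = (s−f)·(s + √(s² + DoF²)) / DoF = 350 × (390 + √(390² + 64.9²)) / 64.9 = 350 × (390 + 395.363) / 64.9 ≈ 4235.4 mm.
Then N = f²/(c·h) = 40² / (0.021 × 4235.4) = 1600 / 88.943 ≈ 18.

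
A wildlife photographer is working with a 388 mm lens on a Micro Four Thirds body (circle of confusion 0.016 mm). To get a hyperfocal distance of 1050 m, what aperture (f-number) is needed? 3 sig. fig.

Rearrange H = f²/(N·c) + f for N: N = f² / ((H − f)·c).
N = 388² / ((1050000 − 388) × 0.016) = 150544 / 16794 ≈ 8.96.

f/8.96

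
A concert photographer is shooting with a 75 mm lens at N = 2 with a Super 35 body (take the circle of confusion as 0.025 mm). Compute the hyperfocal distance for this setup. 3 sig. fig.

113 m

Hyperfocal distance H = f²/(N·c) + f = 75²/(2 × 0.025) + 75 = 5625/0.05 + 75 ≈ 112575.0 mm ≈ 113 m.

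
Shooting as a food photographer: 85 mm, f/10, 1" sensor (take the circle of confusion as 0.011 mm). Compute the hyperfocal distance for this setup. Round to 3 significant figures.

Hyperfocal distance H = f²/(N·c) + f = 85²/(10 × 0.011) + 85 = 7225/0.11 + 85 ≈ 65766.8 mm ≈ 65.8 m.

65.8 m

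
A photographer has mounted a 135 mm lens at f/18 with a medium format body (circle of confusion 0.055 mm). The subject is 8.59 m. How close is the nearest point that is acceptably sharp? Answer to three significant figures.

Hyperfocal distance H = f²/(N·c) + f = 135²/(18 × 0.055) + 135 = 18225/0.99 + 135 ≈ 18544.1 mm ≈ 18.54 m.
Near limit Dn = s·(H − f)/(H + s − 2f) = 8590 × (18544.1 − 135) / (18544.1 + 8590 − 2 × 135) = 8590 × 18409.1 / 26864.1 ≈ 5886.4 mm ≈ 5.89 m.

5.89 m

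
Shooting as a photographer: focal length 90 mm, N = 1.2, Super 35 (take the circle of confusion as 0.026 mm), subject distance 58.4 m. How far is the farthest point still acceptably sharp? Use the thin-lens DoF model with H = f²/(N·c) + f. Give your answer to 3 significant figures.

75.3 m

Hyperfocal distance H = f²/(N·c) + f = 90²/(1.2 × 0.026) + 90 = 8100/0.0312 + 90 ≈ 259705.4 mm ≈ 259.7 m.
Far limit Df = s·(H − f)/(H − s) = 58400 × (259705.4 − 90) / (259705.4 − 58400) = 58400 × 259615.4 / 201305.4 ≈ 75316 mm ≈ 75.3 m.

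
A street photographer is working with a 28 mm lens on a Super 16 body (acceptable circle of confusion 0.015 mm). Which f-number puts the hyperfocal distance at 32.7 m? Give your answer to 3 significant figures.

Rearrange H = f²/(N·c) + f for N: N = f² / ((H − f)·c).
N = 28² / ((32700 − 28) × 0.015) = 784 / 490.1 ≈ 1.60.

f/1.60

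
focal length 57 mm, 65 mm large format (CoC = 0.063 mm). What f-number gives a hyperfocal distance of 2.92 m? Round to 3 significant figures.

f/18

Rearrange H = f²/(N·c) + f for N: N = f² / ((H − f)·c).
N = 57² / ((2920 − 57) × 0.063) = 3249 / 180.4 ≈ 18.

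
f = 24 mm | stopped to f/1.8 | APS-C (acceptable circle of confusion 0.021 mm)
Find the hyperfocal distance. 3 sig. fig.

15.3 m

Hyperfocal distance H = f²/(N·c) + f = 24²/(1.8 × 0.021) + 24 = 576/0.0378 + 24 ≈ 15262.1 mm ≈ 15.3 m.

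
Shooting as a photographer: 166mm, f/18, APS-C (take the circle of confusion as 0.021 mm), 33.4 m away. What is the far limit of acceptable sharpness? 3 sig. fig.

61.4 m

Hyperfocal distance H = f²/(N·c) + f = 166²/(18 × 0.021) + 166 = 27556/0.378 + 166 ≈ 73065.5 mm ≈ 73.07 m.
Far limit Df = s·(H − f)/(H − s) = 33400 × (73065.5 − 166) / (73065.5 − 33400) = 33400 × 72899.5 / 39665.5 ≈ 61384 mm ≈ 61.4 m.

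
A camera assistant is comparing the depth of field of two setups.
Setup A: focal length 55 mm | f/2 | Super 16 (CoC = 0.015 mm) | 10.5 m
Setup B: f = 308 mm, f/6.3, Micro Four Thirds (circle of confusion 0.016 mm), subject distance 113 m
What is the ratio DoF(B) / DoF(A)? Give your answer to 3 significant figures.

Setup A: H = 55²/(2×0.015) + 55 ≈ 100888.3 mm; DoF = Df − Dn = 11713.3 − 9514.4 ≈ 2198.9 mm.
Setup B: H = 308²/(6.3×0.016) + 308 ≈ 941419.1 mm; DoF = Df − Dn = 128372 − 100916 ≈ 27456 mm.
Ratio = 27456 / 2198.9 ≈ 12.5.

12.5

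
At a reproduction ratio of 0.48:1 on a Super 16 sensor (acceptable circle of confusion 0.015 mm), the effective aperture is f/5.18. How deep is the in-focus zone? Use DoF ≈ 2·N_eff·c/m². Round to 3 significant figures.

At magnification m, DoF ≈ 2·N_eff·c/m² = 2 × 5.18 × 0.015 / 0.48² = 0.1554 / 0.2304 ≈ 0.674 mm.

0.674 mm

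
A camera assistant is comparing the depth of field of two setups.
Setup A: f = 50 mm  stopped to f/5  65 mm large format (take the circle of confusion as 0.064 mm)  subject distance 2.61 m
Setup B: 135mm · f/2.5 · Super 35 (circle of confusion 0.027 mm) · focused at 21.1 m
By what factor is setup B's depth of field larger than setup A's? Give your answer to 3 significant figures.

Setup A: H = 50²/(5×0.064) + 50 ≈ 7862.5 mm; DoF = Df − Dn = 3882.1 − 1965.8 ≈ 1916.3 mm.
Setup B: H = 135²/(2.5×0.027) + 135 ≈ 270135.0 mm; DoF = Df − Dn = 22876.3 − 19579.7 ≈ 3296.6 mm.
Ratio = 3296.6 / 1916.3 ≈ 1.72.

1.72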